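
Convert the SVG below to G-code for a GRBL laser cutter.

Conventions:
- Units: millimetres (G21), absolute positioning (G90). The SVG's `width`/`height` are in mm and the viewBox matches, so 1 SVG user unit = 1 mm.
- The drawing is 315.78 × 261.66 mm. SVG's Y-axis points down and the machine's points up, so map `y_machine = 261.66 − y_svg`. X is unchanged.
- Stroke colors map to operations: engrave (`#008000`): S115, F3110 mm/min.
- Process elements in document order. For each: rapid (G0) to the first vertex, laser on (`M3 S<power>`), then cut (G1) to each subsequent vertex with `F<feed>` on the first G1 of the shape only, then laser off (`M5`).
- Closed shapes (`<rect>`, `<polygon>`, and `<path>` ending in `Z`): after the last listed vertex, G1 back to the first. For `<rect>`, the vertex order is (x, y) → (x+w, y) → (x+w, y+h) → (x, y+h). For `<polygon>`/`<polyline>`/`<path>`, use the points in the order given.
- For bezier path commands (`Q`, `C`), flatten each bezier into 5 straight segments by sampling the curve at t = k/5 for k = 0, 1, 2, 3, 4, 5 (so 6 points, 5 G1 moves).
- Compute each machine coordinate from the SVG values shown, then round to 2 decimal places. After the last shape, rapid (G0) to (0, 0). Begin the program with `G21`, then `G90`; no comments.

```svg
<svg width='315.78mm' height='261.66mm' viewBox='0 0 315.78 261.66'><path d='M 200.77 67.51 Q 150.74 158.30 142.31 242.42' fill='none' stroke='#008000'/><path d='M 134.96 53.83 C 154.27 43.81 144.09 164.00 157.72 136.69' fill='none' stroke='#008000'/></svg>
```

Since the viewBox matches the mm dimensions, user units are millimetres directly. The only transform is the Y-flip y_m = 261.66 − y_svg.

Shape 1 is a quadratic bezier drawn with `<path>`. Its stroke #008000 means engrave at S115, F3110. After flipping Y the toolpath is (200.77,194.15) → (182.42,158.10) → (167.40,122.59) → (155.71,87.60) → (147.35,53.15) → (142.31,19.24).

Shape 2 is a cubic bezier drawn with `<path>`. Its stroke #008000 means engrave at S115, F3110. After flipping Y the toolpath is (134.96,207.83) → (143.43,200.44) → (147.39,175.13) → (149.38,145.22) → (151.97,124.06) → (157.72,124.97).

G21
G90
G0 X200.77 Y194.15
M3 S115
G1 X182.42 Y158.10 F3110
G1 X167.40 Y122.59
G1 X155.71 Y87.60
G1 X147.35 Y53.15
G1 X142.31 Y19.24
M5
G0 X134.96 Y207.83
M3 S115
G1 X143.43 Y200.44 F3110
G1 X147.39 Y175.13
G1 X149.38 Y145.22
G1 X151.97 Y124.06
G1 X157.72 Y124.97
M5
G0 X0.00 Y0.00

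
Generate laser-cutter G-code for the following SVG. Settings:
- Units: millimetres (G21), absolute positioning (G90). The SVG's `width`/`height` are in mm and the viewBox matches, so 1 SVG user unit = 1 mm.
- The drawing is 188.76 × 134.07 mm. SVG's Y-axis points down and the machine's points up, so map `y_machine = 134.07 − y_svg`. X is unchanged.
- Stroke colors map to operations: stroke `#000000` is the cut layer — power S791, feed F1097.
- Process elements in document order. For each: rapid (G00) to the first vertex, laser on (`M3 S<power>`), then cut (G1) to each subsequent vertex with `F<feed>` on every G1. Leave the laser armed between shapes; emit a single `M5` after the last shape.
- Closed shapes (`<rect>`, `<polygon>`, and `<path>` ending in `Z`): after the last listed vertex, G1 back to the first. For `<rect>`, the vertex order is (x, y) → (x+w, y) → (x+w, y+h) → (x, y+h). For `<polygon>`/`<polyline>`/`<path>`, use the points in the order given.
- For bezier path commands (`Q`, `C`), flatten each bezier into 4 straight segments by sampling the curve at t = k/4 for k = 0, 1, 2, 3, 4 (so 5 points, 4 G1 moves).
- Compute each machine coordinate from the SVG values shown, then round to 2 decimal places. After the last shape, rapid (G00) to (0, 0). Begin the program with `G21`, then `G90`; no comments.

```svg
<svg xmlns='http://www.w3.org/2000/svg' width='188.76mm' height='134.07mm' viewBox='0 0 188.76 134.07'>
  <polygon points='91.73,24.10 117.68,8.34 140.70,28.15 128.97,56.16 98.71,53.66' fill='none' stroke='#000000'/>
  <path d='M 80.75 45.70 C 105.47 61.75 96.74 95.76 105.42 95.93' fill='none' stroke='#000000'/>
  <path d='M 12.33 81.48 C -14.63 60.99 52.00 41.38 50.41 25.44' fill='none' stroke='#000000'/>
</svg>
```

viewBox `0 0 188.76 134.07` with mm width/height → 1 unit = 1 mm. Flip: y_m = 134.07 − y_svg.

**Shape 1** — `<polygon>` regular polygon, stroke `#000000` → cut (S791, F1097). Machine vertices: (91.73,109.97) → (117.68,125.73) → (140.70,105.92) → (128.97,77.91) → (98.71,80.41) → (91.73,109.97). Closed: final G1 returns to the first vertex.

**Shape 2** — `<path>` cubic bezier, stroke `#000000` → cut (S791, F1097). Control points (SVG): P0=(80.75,45.70), P1=(105.47,61.75), P2=(96.74,95.76), P3=(105.42,95.93); sampled at t=k/4. Machine vertices: (80.75,88.37) → (93.81,73.77) → (99.10,57.30) → (101.38,43.80) → (105.42,38.14). Open path.

**Shape 3** — `<path>` cubic bezier, stroke `#000000` → cut (S791, F1097). Control points (SVG): P0=(12.33,81.48), P1=(-14.63,60.99), P2=(52.00,41.38), P3=(50.41,25.44); sampled at t=k/4. Machine vertices: (12.33,52.59) → (7.13,67.75) → (21.86,82.32) → (41.34,96.03) → (50.41,108.63). Open path.

G21
G90
G00 X91.73 Y109.97
M3 S791
G1 X117.68 Y125.73 F1097
G1 X140.70 Y105.92 F1097
G1 X128.97 Y77.91 F1097
G1 X98.71 Y80.41 F1097
G1 X91.73 Y109.97 F1097
G00 X80.75 Y88.37
M3 S791
G1 X93.81 Y73.77 F1097
G1 X99.10 Y57.30 F1097
G1 X101.38 Y43.80 F1097
G1 X105.42 Y38.14 F1097
G00 X12.33 Y52.59
M3 S791
G1 X7.13 Y67.75 F1097
G1 X21.86 Y82.32 F1097
G1 X41.34 Y96.03 F1097
G1 X50.41 Y108.63 F1097
M5
G00 X0.00 Y0.00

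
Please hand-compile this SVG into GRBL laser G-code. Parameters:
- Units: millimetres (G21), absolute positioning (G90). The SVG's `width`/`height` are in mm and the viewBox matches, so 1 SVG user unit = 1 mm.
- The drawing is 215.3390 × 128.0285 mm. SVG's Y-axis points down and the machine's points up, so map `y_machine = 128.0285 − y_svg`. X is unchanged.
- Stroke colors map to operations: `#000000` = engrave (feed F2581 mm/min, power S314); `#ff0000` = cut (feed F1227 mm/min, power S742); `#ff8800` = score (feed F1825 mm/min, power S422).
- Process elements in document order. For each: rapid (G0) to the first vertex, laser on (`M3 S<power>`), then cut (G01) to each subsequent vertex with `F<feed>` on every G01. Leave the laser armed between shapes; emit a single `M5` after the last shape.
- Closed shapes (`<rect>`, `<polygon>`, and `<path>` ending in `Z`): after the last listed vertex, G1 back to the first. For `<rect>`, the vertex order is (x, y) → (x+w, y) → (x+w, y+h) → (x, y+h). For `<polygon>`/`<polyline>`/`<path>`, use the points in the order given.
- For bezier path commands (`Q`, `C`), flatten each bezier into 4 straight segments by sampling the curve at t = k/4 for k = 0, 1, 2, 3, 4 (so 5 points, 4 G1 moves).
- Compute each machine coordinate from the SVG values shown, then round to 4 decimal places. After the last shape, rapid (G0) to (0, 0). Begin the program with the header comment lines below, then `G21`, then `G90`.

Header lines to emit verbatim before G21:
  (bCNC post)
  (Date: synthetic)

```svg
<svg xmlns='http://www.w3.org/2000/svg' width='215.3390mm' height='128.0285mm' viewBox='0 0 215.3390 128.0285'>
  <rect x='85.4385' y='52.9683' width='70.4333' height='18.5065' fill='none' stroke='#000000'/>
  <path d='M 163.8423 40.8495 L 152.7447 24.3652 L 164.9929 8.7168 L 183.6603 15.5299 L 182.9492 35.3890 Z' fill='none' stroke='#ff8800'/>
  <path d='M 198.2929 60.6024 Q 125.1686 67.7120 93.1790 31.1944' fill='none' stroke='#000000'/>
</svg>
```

(bCNC post)
(Date: synthetic)
G21
G90
G0 X85.4385 Y75.0602
M3 S314
G01 X155.8718 Y75.0602 F2581
G01 X155.8718 Y56.5537 F2581
G01 X85.4385 Y56.5537 F2581
G01 X85.4385 Y75.0602 F2581
G0 X163.8423 Y87.1790
M3 S422
G01 X152.7447 Y103.6633 F1825
G01 X164.9929 Y119.3117 F1825
G01 X183.6603 Y112.4986 F1825
G01 X182.9492 Y92.6395 F1825
G01 X163.8423 Y87.1790 F1825
G0 X198.2929 Y67.4261
M3 S314
G01 X164.3017 Y66.5980 F2581
G01 X135.4523 Y71.2233 F2581
G01 X111.7447 Y81.3020 F2581
G01 X93.1790 Y96.8341 F2581
M5
G0 X0.0000 Y0.0000

viewBox `0 0 215.3390 128.0285` with mm width/height → 1 unit = 1 mm. Flip: y_m = 128.0285 − y_svg.

**Shape 1** — `<rect>` rectangle, stroke `#000000` → engrave (S314, F2581). Machine vertices: (85.4385,75.0602) → (155.8718,75.0602) → (155.8718,56.5537) → (85.4385,56.5537) → (85.4385,75.0602). Closed: final G1 returns to the first vertex.

**Shape 2** — `<path>` regular polygon, stroke `#ff8800` → score (S422, F1825). Machine vertices: (163.8423,87.1790) → (152.7447,103.6633) → (164.9929,119.3117) → (183.6603,112.4986) → (182.9492,92.6395) → (163.8423,87.1790). Closed: final G1 returns to the first vertex.

**Shape 3** — `<path>` quadratic bezier, stroke `#000000` → engrave (S314, F2581). Control points (SVG): P0=(198.2929,60.6024), P1=(125.1686,67.7120), P2=(93.1790,31.1944); sampled at t=k/4. Machine vertices: (198.2929,67.4261) → (164.3017,66.5980) → (135.4523,71.2233) → (111.7447,81.3020) → (93.1790,96.8341). Open path.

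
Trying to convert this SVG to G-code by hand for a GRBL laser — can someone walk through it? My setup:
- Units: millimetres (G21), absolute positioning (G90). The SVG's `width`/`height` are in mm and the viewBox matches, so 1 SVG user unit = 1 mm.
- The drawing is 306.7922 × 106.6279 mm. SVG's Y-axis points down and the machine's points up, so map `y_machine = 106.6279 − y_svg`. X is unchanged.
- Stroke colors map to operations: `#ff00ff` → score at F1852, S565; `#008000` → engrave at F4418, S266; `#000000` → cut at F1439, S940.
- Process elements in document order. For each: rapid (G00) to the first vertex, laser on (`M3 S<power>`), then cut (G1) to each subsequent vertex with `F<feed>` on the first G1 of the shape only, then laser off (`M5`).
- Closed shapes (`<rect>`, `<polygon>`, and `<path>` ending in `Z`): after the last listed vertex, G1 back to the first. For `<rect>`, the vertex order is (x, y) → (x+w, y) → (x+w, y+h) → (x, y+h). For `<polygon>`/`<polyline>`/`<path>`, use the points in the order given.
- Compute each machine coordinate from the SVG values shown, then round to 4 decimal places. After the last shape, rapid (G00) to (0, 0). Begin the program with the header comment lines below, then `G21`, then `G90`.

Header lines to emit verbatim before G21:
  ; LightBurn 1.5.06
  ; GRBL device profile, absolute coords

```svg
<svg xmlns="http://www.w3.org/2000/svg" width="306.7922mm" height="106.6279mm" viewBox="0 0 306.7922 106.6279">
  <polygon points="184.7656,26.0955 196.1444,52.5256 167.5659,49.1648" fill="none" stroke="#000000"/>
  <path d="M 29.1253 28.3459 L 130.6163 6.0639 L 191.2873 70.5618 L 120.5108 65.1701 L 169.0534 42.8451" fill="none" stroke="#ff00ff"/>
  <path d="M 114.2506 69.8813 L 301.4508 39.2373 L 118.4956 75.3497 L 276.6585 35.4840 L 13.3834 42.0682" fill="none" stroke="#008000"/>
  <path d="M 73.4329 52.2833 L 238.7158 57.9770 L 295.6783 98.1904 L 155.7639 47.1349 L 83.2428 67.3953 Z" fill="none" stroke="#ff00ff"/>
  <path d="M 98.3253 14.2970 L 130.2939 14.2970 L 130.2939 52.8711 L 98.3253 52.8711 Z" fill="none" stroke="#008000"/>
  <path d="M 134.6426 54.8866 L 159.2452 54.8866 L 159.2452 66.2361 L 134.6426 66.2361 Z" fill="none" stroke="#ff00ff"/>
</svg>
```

1 u = 1 mm; y_m = 106.6279 − y.

[1] `<polygon>` regular polygon, #000000→cut S940 F1439: (184.7656,80.5324) → (196.1444,54.1023) → (167.5659,57.4631) → (184.7656,80.5324) (closed)

[2] `<path>` open polyline, #ff00ff→score S565 F1852: (29.1253,78.2820) → (130.6163,100.5640) → (191.2873,36.0661) → (120.5108,41.4578) → (169.0534,63.7828)

[3] `<path>` open polyline, #008000→engrave S266 F4418: (114.2506,36.7466) → (301.4508,67.3906) → (118.4956,31.2782) → (276.6585,71.1439) → (13.3834,64.5597)

[4] `<path>` closed polygon, #ff00ff→score S565 F1852: (73.4329,54.3446) → (238.7158,48.6509) → (295.6783,8.4375) → (155.7639,59.4930) → (83.2428,39.2326) → (73.4329,54.3446) (closed)

[5] `<path>` rectangle, #008000→engrave S266 F4418: (98.3253,92.3309) → (130.2939,92.3309) → (130.2939,53.7568) → (98.3253,53.7568) → (98.3253,92.3309) (closed)

[6] `<path>` rectangle, #ff00ff→score S565 F1852: (134.6426,51.7413) → (159.2452,51.7413) → (159.2452,40.3918) → (134.6426,40.3918) → (134.6426,51.7413) (closed)

; LightBurn 1.5.06
; GRBL device profile, absolute coords
G21
G90
G00 X184.7656 Y80.5324
M3 S940
G1 X196.1444 Y54.1023 F1439
G1 X167.5659 Y57.4631
G1 X184.7656 Y80.5324
M5
G00 X29.1253 Y78.2820
M3 S565
G1 X130.6163 Y100.5640 F1852
G1 X191.2873 Y36.0661
G1 X120.5108 Y41.4578
G1 X169.0534 Y63.7828
M5
G00 X114.2506 Y36.7466
M3 S266
G1 X301.4508 Y67.3906 F4418
G1 X118.4956 Y31.2782
G1 X276.6585 Y71.1439
G1 X13.3834 Y64.5597
M5
G00 X73.4329 Y54.3446
M3 S565
G1 X238.7158 Y48.6509 F1852
G1 X295.6783 Y8.4375
G1 X155.7639 Y59.4930
G1 X83.2428 Y39.2326
G1 X73.4329 Y54.3446
M5
G00 X98.3253 Y92.3309
M3 S266
G1 X130.2939 Y92.3309 F4418
G1 X130.2939 Y53.7568
G1 X98.3253 Y53.7568
G1 X98.3253 Y92.3309
M5
G00 X134.6426 Y51.7413
M3 S565
G1 X159.2452 Y51.7413 F1852
G1 X159.2452 Y40.3918
G1 X134.6426 Y40.3918
G1 X134.6426 Y51.7413
M5
G00 X0.0000 Y0.0000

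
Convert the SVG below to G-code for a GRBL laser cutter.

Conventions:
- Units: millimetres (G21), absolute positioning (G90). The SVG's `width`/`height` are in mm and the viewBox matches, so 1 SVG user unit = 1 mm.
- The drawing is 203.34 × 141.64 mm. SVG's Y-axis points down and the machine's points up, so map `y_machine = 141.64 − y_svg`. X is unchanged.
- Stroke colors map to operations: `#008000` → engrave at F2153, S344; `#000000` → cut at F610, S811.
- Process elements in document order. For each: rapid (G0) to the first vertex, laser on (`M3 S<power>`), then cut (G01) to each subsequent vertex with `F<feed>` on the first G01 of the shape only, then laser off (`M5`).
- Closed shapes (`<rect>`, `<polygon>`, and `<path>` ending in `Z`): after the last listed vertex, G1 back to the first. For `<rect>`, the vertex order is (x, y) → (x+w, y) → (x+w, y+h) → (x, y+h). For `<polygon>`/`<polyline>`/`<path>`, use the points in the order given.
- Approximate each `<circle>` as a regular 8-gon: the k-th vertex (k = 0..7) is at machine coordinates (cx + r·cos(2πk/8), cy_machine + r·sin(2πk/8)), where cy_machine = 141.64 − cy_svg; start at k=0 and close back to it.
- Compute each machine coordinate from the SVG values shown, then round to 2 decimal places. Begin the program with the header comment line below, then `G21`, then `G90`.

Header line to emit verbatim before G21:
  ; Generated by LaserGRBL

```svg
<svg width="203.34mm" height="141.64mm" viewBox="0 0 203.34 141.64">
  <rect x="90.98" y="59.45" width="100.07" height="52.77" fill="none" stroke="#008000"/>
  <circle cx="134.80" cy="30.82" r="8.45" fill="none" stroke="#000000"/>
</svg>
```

1 u = 1 mm; y_m = 141.64 − y.

[1] `<rect>` rectangle, #008000→engrave S344 F2153: (90.98,82.19) → (191.05,82.19) → (191.05,29.42) → (90.98,29.42) → (90.98,82.19) (closed)

[2] `<circle>` circle, #000000→cut S811 F610: (143.25,110.82) → (140.78,116.80) → (134.80,119.27) → (128.82,116.80) → (126.35,110.82) → (128.82,104.84) → (134.80,102.37) → (140.78,104.84) → (143.25,110.82) (closed)

; Generated by LaserGRBL
G21
G90
G0 X90.98 Y82.19
M3 S344
G01 X191.05 Y82.19 F2153
G01 X191.05 Y29.42
G01 X90.98 Y29.42
G01 X90.98 Y82.19
M5
G0 X143.25 Y110.82
M3 S811
G01 X140.78 Y116.80 F610
G01 X134.80 Y119.27
G01 X128.82 Y116.80
G01 X126.35 Y110.82
G01 X128.82 Y104.84
G01 X134.80 Y102.37
G01 X140.78 Y104.84
G01 X143.25 Y110.82
M5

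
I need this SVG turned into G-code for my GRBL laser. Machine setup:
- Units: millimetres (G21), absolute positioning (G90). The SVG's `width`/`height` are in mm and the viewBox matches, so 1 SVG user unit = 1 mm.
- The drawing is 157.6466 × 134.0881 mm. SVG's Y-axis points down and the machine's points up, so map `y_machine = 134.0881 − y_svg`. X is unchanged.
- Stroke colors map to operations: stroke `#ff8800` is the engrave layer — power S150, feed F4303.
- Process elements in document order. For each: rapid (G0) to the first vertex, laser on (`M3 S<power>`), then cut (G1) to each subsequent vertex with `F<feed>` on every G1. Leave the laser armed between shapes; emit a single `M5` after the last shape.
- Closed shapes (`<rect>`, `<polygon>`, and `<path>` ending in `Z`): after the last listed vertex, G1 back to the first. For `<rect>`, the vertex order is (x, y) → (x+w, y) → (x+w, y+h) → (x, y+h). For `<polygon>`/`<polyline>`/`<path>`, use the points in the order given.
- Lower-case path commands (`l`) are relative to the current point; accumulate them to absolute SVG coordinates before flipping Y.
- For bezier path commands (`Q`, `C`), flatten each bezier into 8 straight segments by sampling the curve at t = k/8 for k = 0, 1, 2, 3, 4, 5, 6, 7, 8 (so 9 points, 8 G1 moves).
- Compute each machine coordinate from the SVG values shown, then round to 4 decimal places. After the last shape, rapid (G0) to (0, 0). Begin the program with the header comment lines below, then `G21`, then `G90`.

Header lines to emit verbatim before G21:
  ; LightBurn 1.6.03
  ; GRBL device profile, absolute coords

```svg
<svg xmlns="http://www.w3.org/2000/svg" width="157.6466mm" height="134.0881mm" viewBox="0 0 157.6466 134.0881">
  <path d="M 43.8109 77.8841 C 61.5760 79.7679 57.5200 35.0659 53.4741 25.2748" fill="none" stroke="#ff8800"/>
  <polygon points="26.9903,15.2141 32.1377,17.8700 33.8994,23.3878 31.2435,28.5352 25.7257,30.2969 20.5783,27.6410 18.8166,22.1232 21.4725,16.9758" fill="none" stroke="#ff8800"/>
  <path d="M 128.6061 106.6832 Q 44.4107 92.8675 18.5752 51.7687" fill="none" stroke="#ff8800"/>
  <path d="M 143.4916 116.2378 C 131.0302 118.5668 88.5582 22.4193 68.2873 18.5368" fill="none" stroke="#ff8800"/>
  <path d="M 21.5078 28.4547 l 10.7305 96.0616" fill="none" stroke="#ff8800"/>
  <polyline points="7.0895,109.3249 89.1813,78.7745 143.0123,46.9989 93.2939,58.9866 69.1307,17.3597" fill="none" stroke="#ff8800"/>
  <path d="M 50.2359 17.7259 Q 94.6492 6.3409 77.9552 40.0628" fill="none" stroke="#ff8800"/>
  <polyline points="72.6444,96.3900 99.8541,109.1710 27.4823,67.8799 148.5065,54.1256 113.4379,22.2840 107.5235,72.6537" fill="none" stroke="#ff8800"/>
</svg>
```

; LightBurn 1.6.03
; GRBL device profile, absolute coords
G21
G90
G0 X43.8109 Y56.2040
M3 S150
G1 X49.4926 Y57.5221 F4303
G1 X53.3844 Y62.2526 F4303
G1 X55.7421 Y69.4404 F4303
G1 X56.8216 Y78.1306 F4303
G1 X56.8787 Y87.3680 F4303
G1 X56.1693 Y96.1976 F4303
G1 X54.9491 Y103.6644 F4303
G1 X53.4741 Y108.8133 F4303
G0 X26.9903 Y118.8740
M3 S150
G1 X32.1377 Y116.2181 F4303
G1 X33.8994 Y110.7003 F4303
G1 X31.2435 Y105.5529 F4303
G1 X25.7257 Y103.7912 F4303
G1 X20.5783 Y106.4471 F4303
G1 X18.8166 Y111.9649 F4303
G1 X21.4725 Y117.1123 F4303
G1 X26.9903 Y118.8740 F4303
G0 X128.6061 Y27.4049
M3 S150
G1 X108.4691 Y31.2851 F4303
G1 X90.1559 Y36.0179 F4303
G1 X73.6664 Y41.6034 F4303
G1 X59.0007 Y48.0414 F4303
G1 X46.1587 Y55.3320 F4303
G1 X35.1404 Y63.4752 F4303
G1 X25.9459 Y72.4710 F4303
G1 X18.5752 Y82.3194 F4303
G0 X143.4916 Y17.8503
M3 S150
G1 X137.5138 Y21.2205 F4303
G1 X129.3344 Y31.5876 F4303
G1 X119.5652 Y46.7163 F4303
G1 X108.8180 Y64.3715 F4303
G1 X97.7048 Y82.3178 F4303
G1 X86.8374 Y98.3201 F4303
G1 X76.8276 Y110.1430 F4303
G1 X68.2873 Y115.5513 F4303
G0 X21.5078 Y105.6334
M3 S150
G1 X32.2383 Y9.5718 F4303
G0 X7.0895 Y24.7632
M3 S150
G1 X89.1813 Y55.3136 F4303
G1 X143.0123 Y87.0892 F4303
G1 X93.2939 Y75.1015 F4303
G1 X69.1307 Y116.7284 F4303
G0 X50.2359 Y116.3622
M3 S150
G1 X60.3844 Y118.5037 F4303
G1 X68.6233 Y119.2355 F4303
G1 X74.9527 Y118.5578 F4303
G1 X79.3724 Y116.4705 F4303
G1 X81.8825 Y112.9736 F4303
G1 X82.4830 Y108.0671 F4303
G1 X81.1739 Y101.7510 F4303
G1 X77.9552 Y94.0253 F4303
G0 X72.6444 Y37.6981
M3 S150
G1 X99.8541 Y24.9171 F4303
G1 X27.4823 Y66.2082 F4303
G1 X148.5065 Y79.9625 F4303
G1 X113.4379 Y111.8041 F4303
G1 X107.5235 Y61.4344 F4303
M5
G0 X0.0000 Y0.0000

1 u = 1 mm; y_m = 134.0881 − y.

[1] `<path>` cubic bezier, #ff8800→engrave S150 F4303: (43.8109,56.2040) → (49.4926,57.5221) → (53.3844,62.2526) → (55.7421,69.4404) → (56.8216,78.1306) → (56.8787,87.3680) → (56.1693,96.1976) → (54.9491,103.6644) → (53.4741,108.8133)

[2] `<polygon>` regular polygon, #ff8800→engrave S150 F4303: (26.9903,118.8740) → (32.1377,116.2181) → (33.8994,110.7003) → (31.2435,105.5529) → (25.7257,103.7912) → (20.5783,106.4471) → (18.8166,111.9649) → (21.4725,117.1123) → (26.9903,118.8740) (closed)

[3] `<path>` quadratic bezier, #ff8800→engrave S150 F4303: (128.6061,27.4049) → (108.4691,31.2851) → (90.1559,36.0179) → (73.6664,41.6034) → (59.0007,48.0414) → (46.1587,55.3320) → (35.1404,63.4752) → (25.9459,72.4710) → (18.5752,82.3194)

[4] `<path>` cubic bezier, #ff8800→engrave S150 F4303: (143.4916,17.8503) → (137.5138,21.2205) → (129.3344,31.5876) → (119.5652,46.7163) → (108.8180,64.3715) → (97.7048,82.3178) → (86.8374,98.3201) → (76.8276,110.1430) → (68.2873,115.5513)

[5] `<path>` line segment, #ff8800→engrave S150 F4303: (21.5078,105.6334) → (32.2383,9.5718)

[6] `<polyline>` open polyline, #ff8800→engrave S150 F4303: (7.0895,24.7632) → (89.1813,55.3136) → (143.0123,87.0892) → (93.2939,75.1015) → (69.1307,116.7284)

[7] `<path>` quadratic bezier, #ff8800→engrave S150 F4303: (50.2359,116.3622) → (60.3844,118.5037) → (68.6233,119.2355) → (74.9527,118.5578) → (79.3724,116.4705) → (81.8825,112.9736) → (82.4830,108.0671) → (81.1739,101.7510) → (77.9552,94.0253)

[8] `<polyline>` open polyline, #ff8800→engrave S150 F4303: (72.6444,37.6981) → (99.8541,24.9171) → (27.4823,66.2082) → (148.5065,79.9625) → (113.4379,111.8041) → (107.5235,61.4344)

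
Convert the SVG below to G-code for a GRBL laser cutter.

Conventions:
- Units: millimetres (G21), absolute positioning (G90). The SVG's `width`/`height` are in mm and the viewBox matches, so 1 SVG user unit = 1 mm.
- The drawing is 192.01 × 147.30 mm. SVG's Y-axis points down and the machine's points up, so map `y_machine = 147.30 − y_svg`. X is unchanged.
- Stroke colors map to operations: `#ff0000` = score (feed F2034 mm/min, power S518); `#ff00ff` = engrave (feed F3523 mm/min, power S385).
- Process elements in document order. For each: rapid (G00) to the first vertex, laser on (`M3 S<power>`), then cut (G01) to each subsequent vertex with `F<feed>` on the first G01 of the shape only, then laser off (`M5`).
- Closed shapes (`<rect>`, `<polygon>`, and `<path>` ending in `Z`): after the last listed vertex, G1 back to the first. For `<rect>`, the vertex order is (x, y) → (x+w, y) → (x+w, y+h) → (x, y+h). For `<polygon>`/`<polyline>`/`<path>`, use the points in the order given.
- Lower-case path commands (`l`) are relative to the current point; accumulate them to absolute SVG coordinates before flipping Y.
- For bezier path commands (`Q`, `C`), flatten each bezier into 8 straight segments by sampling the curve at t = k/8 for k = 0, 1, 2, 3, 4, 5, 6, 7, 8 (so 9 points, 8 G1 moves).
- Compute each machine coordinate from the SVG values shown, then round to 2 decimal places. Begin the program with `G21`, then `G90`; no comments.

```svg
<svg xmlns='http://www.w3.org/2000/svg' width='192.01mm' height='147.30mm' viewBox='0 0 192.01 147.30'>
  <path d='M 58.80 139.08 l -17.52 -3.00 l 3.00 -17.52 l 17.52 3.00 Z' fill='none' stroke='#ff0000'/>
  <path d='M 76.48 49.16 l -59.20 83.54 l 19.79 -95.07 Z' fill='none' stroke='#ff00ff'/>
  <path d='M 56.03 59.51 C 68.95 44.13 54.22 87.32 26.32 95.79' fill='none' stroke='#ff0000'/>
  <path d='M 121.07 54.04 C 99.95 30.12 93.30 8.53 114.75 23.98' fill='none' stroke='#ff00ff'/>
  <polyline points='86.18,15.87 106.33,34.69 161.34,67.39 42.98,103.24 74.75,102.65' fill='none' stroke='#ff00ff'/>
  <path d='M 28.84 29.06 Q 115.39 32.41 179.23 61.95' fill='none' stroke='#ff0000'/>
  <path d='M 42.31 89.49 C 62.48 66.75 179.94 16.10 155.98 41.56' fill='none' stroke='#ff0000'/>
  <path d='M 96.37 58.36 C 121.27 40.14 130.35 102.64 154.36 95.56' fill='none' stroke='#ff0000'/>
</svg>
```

1 u = 1 mm; y_m = 147.30 − y.

[1] `<path>` regular polygon, #ff0000→score S518 F2034: (58.80,8.22) → (41.28,11.22) → (44.28,28.74) → (61.80,25.74) → (58.80,8.22) (closed)

[2] `<path>` closed polygon, #ff00ff→engrave S385 F3523: (76.48,98.14) → (17.28,14.60) → (37.07,109.67) → (76.48,98.14) (closed)

[3] `<path>` cubic bezier, #ff0000→score S518 F2034: (56.03,87.79) → (59.61,90.99) → (60.76,89.80) → (59.66,85.30) → (56.48,78.59) → (51.39,70.77) → (44.55,62.91) → (36.14,56.13) → (26.32,51.51)

[4] `<path>` cubic bezier, #ff00ff→engrave S385 F3523: (121.07,93.26) → (113.85,102.05) → (108.16,110.22) → (104.13,117.36) → (101.95,123.05) → (101.75,126.91) → (103.72,128.50) → (108.00,127.45) → (114.75,123.32)

[5] `<polyline>` open polyline, #ff00ff→engrave S385 F3523: (86.18,131.43) → (106.33,112.61) → (161.34,79.91) → (42.98,44.06) → (74.75,44.65)

[6] `<path>` quadratic bezier, #ff0000→score S518 F2034: (28.84,118.24) → (50.12,116.99) → (70.70,114.93) → (90.56,112.04) → (109.71,108.34) → (128.16,103.82) → (145.89,98.48) → (162.92,92.33) → (179.23,85.35)

[7] `<path>` cubic bezier, #ff0000→score S518 F2034: (42.31,57.81) → (53.97,67.44) → (71.95,78.47) → (93.46,89.68) → (115.69,99.85) → (135.86,107.76) → (151.16,112.19) → (158.80,111.92) → (155.98,105.74)

[8] `<path>` cubic bezier, #ff0000→score S518 F2034: (96.37,88.94) → (105.03,92.28) → (112.56,89.82) → (119.33,83.31) → (125.70,74.52) → (132.03,65.20) → (138.67,57.13) → (146.00,52.05) → (154.36,51.74)

G21
G90
G00 X58.80 Y8.22
M3 S518
G01 X41.28 Y11.22 F2034
G01 X44.28 Y28.74
G01 X61.80 Y25.74
G01 X58.80 Y8.22
M5
G00 X76.48 Y98.14
M3 S385
G01 X17.28 Y14.60 F3523
G01 X37.07 Y109.67
G01 X76.48 Y98.14
M5
G00 X56.03 Y87.79
M3 S518
G01 X59.61 Y90.99 F2034
G01 X60.76 Y89.80
G01 X59.66 Y85.30
G01 X56.48 Y78.59
G01 X51.39 Y70.77
G01 X44.55 Y62.91
G01 X36.14 Y56.13
G01 X26.32 Y51.51
M5
G00 X121.07 Y93.26
M3 S385
G01 X113.85 Y102.05 F3523
G01 X108.16 Y110.22
G01 X104.13 Y117.36
G01 X101.95 Y123.05
G01 X101.75 Y126.91
G01 X103.72 Y128.50
G01 X108.00 Y127.45
G01 X114.75 Y123.32
M5
G00 X86.18 Y131.43
M3 S385
G01 X106.33 Y112.61 F3523
G01 X161.34 Y79.91
G01 X42.98 Y44.06
G01 X74.75 Y44.65
M5
G00 X28.84 Y118.24
M3 S518
G01 X50.12 Y116.99 F2034
G01 X70.70 Y114.93
G01 X90.56 Y112.04
G01 X109.71 Y108.34
G01 X128.16 Y103.82
G01 X145.89 Y98.48
G01 X162.92 Y92.33
G01 X179.23 Y85.35
M5
G00 X42.31 Y57.81
M3 S518
G01 X53.97 Y67.44 F2034
G01 X71.95 Y78.47
G01 X93.46 Y89.68
G01 X115.69 Y99.85
G01 X135.86 Y107.76
G01 X151.16 Y112.19
G01 X158.80 Y111.92
G01 X155.98 Y105.74
M5
G00 X96.37 Y88.94
M3 S518
G01 X105.03 Y92.28 F2034
G01 X112.56 Y89.82
G01 X119.33 Y83.31
G01 X125.70 Y74.52
G01 X132.03 Y65.20
G01 X138.67 Y57.13
G01 X146.00 Y52.05
G01 X154.36 Y51.74
M5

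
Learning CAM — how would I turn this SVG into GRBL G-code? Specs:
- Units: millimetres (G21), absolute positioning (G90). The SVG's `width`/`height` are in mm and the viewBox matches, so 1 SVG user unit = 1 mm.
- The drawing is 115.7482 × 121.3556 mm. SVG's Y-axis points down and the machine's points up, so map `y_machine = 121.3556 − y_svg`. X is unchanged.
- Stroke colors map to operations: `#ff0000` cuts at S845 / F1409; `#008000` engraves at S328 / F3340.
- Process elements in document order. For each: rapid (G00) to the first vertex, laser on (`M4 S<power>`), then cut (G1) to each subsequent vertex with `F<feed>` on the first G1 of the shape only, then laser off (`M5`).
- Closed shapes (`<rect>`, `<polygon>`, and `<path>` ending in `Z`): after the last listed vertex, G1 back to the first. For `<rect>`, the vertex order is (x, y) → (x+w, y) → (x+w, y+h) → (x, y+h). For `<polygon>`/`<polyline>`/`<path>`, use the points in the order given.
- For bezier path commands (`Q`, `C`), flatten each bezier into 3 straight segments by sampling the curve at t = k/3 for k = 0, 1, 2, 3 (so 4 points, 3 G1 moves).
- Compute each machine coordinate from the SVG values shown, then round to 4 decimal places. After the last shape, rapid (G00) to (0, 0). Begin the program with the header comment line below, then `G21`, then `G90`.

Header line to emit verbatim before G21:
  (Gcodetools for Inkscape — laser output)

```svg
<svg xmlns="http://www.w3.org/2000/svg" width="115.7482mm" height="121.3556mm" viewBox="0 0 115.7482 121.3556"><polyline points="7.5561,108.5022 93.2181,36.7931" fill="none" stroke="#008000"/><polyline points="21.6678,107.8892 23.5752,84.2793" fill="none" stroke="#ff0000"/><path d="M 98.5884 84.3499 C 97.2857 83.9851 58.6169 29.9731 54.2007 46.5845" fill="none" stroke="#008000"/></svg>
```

viewBox `0 0 115.7482 121.3556` with mm width/height → 1 unit = 1 mm. Flip: y_m = 121.3556 − y_svg.

**Shape 1** — `<polyline>` line segment, stroke `#008000` → engrave (S328, F3340). Machine vertices: (7.5561,12.8534) → (93.2181,84.5625). Open path.

**Shape 2** — `<polyline>` line segment, stroke `#ff0000` → cut (S845, F1409). Machine vertices: (21.6678,13.4664) → (23.5752,37.0763). Open path.

**Shape 3** — `<path>` cubic bezier, stroke `#008000` → engrave (S328, F3340). Control points (SVG): P0=(98.5884,84.3499), P1=(97.2857,83.9851), P2=(58.6169,29.9731), P3=(54.2007,46.5845); sampled at t=k/3. Machine vertices: (98.5884,37.0057) → (87.4829,50.6503) → (67.3819,72.4440) → (54.2007,74.7711). Open path.

(Gcodetools for Inkscape — laser output)
G21
G90
G00 X7.5561 Y12.8534
M4 S328
G1 X93.2181 Y84.5625 F3340
M5
G00 X21.6678 Y13.4664
M4 S845
G1 X23.5752 Y37.0763 F1409
M5
G00 X98.5884 Y37.0057
M4 S328
G1 X87.4829 Y50.6503 F3340
G1 X67.3819 Y72.4440
G1 X54.2007 Y74.7711
M5
G00 X0.0000 Y0.0000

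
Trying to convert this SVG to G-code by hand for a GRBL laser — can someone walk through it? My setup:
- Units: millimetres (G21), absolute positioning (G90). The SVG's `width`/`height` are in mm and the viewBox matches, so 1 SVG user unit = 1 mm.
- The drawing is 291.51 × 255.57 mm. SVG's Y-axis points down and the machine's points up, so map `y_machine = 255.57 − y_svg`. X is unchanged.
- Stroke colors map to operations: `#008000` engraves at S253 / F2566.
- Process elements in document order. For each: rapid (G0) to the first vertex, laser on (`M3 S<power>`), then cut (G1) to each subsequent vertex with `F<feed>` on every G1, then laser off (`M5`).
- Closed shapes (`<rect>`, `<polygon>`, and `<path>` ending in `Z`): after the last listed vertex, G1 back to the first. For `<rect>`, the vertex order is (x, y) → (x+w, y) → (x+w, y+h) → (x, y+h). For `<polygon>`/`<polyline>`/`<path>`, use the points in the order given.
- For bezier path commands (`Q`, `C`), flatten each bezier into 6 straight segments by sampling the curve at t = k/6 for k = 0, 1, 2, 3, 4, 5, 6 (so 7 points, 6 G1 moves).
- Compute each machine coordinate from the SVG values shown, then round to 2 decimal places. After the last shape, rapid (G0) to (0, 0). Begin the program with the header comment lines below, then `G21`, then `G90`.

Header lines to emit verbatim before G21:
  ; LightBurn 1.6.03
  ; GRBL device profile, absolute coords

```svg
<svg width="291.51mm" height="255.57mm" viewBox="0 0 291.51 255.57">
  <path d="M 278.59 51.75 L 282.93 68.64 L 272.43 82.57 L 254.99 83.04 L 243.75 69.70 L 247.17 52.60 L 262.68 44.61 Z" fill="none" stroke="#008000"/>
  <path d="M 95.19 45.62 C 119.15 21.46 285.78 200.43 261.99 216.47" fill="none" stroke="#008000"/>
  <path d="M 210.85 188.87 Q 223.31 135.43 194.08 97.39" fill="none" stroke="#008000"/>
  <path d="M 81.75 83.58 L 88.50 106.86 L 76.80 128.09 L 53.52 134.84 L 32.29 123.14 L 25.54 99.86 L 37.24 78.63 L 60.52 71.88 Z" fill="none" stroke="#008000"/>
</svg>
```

viewBox `0 0 291.51 255.57` with mm width/height → 1 unit = 1 mm. Flip: y_m = 255.57 − y_svg.

**Shape 1** — `<path>` regular polygon, stroke `#008000` → engrave (S253, F2566). Machine vertices: (278.59,203.82) → (282.93,186.93) → (272.43,173.00) → (254.99,172.53) → (243.75,185.87) → (247.17,202.97) → (262.68,210.96) → (278.59,203.82). Closed: final G1 returns to the first vertex.

**Shape 2** — `<path>` cubic bezier, stroke `#008000` → engrave (S253, F2566). Control points (SVG): P0=(95.19,45.62), P1=(119.15,21.46), P2=(285.78,200.43), P3=(261.99,216.47); sampled at t=k/6. Machine vertices: (95.19,209.95) → (117.52,206.80) → (154.37,179.96) → (196.50,139.60) → (234.64,95.89) → (259.56,59.00) → (261.99,39.10). Open path.

**Shape 3** — `<path>` quadratic bezier, stroke `#008000` → engrave (S253, F2566). Control points (SVG): P0=(210.85,188.87), P1=(223.31,135.43), P2=(194.08,97.39); sampled at t=k/6. Machine vertices: (210.85,66.70) → (213.85,84.09) → (214.52,100.62) → (212.89,116.29) → (208.93,131.11) → (202.67,145.07) → (194.08,158.18). Open path.

**Shape 4** — `<path>` regular polygon, stroke `#008000` → engrave (S253, F2566). Machine vertices: (81.75,171.99) → (88.50,148.71) → (76.80,127.48) → (53.52,120.73) → (32.29,132.43) → (25.54,155.71) → (37.24,176.94) → (60.52,183.69) → (81.75,171.99). Closed: final G1 returns to the first vertex.

; LightBurn 1.6.03
; GRBL device profile, absolute coords
G21
G90
G0 X278.59 Y203.82
M3 S253
G1 X282.93 Y186.93 F2566
G1 X272.43 Y173.00 F2566
G1 X254.99 Y172.53 F2566
G1 X243.75 Y185.87 F2566
G1 X247.17 Y202.97 F2566
G1 X262.68 Y210.96 F2566
G1 X278.59 Y203.82 F2566
M5
G0 X95.19 Y209.95
M3 S253
G1 X117.52 Y206.80 F2566
G1 X154.37 Y179.96 F2566
G1 X196.50 Y139.60 F2566
G1 X234.64 Y95.89 F2566
G1 X259.56 Y59.00 F2566
G1 X261.99 Y39.10 F2566
M5
G0 X210.85 Y66.70
M3 S253
G1 X213.85 Y84.09 F2566
G1 X214.52 Y100.62 F2566
G1 X212.89 Y116.29 F2566
G1 X208.93 Y131.11 F2566
G1 X202.67 Y145.07 F2566
G1 X194.08 Y158.18 F2566
M5
G0 X81.75 Y171.99
M3 S253
G1 X88.50 Y148.71 F2566
G1 X76.80 Y127.48 F2566
G1 X53.52 Y120.73 F2566
G1 X32.29 Y132.43 F2566
G1 X25.54 Y155.71 F2566
G1 X37.24 Y176.94 F2566
G1 X60.52 Y183.69 F2566
G1 X81.75 Y171.99 F2566
M5
G0 X0.00 Y0.00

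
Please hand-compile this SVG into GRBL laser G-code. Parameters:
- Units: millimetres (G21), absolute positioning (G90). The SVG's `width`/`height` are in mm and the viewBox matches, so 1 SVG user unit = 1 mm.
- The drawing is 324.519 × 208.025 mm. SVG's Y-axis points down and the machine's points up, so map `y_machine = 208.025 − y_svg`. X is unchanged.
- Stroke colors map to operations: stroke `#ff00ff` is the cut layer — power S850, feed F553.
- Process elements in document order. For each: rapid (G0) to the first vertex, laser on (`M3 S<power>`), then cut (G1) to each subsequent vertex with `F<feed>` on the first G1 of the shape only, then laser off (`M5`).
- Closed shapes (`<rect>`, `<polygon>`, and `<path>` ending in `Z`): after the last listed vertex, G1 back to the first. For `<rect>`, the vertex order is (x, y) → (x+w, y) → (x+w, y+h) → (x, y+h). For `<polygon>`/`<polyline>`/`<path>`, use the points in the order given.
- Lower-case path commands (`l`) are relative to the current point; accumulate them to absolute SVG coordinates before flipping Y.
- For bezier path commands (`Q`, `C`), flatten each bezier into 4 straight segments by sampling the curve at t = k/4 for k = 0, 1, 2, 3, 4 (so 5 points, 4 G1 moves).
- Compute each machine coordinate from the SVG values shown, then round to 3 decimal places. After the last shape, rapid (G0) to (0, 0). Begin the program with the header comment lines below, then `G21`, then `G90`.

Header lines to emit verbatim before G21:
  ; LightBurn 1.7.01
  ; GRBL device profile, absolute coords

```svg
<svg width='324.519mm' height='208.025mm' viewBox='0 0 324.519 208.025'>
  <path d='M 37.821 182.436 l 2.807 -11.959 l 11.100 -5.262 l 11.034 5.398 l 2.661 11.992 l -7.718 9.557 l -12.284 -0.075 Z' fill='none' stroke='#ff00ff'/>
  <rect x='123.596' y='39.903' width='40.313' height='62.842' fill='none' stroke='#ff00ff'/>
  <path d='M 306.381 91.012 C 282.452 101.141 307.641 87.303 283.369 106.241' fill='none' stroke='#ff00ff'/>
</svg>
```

Since the viewBox matches the mm dimensions, user units are millimetres directly. The only transform is the Y-flip y_m = 208.025 − y_svg.

Shape 1 is a regular polygon drawn with `<path>`. Its stroke #ff00ff means cut at S850, F553. After flipping Y the toolpath is (37.821,25.589) → (40.628,37.548) → (51.728,42.810) → (62.762,37.412) → (65.423,25.420) → (57.705,15.863) → (45.421,15.938) → (37.821,25.589), returning to the start.

Shape 2 is a rectangle drawn with `<rect>`. Its stroke #ff00ff means cut at S850, F553. After flipping Y the toolpath is (123.596,168.122) → (163.909,168.122) → (163.909,105.280) → (123.596,105.280) → (123.596,168.122), returning to the start.

Shape 3 is a cubic bezier drawn with `<path>`. Its stroke #ff00ff means cut at S850, F553. After flipping Y the toolpath is (306.381,117.013) → (296.104,113.023) → (295.004,112.702) → (293.839,110.729) → (283.369,101.784).

; LightBurn 1.7.01
; GRBL device profile, absolute coords
G21
G90
G0 X37.821 Y25.589
M3 S850
G1 X40.628 Y37.548 F553
G1 X51.728 Y42.810
G1 X62.762 Y37.412
G1 X65.423 Y25.420
G1 X57.705 Y15.863
G1 X45.421 Y15.938
G1 X37.821 Y25.589
M5
G0 X123.596 Y168.122
M3 S850
G1 X163.909 Y168.122 F553
G1 X163.909 Y105.280
G1 X123.596 Y105.280
G1 X123.596 Y168.122
M5
G0 X306.381 Y117.013
M3 S850
G1 X296.104 Y113.023 F553
G1 X295.004 Y112.702
G1 X293.839 Y110.729
G1 X283.369 Y101.784
M5
G0 X0.000 Y0.000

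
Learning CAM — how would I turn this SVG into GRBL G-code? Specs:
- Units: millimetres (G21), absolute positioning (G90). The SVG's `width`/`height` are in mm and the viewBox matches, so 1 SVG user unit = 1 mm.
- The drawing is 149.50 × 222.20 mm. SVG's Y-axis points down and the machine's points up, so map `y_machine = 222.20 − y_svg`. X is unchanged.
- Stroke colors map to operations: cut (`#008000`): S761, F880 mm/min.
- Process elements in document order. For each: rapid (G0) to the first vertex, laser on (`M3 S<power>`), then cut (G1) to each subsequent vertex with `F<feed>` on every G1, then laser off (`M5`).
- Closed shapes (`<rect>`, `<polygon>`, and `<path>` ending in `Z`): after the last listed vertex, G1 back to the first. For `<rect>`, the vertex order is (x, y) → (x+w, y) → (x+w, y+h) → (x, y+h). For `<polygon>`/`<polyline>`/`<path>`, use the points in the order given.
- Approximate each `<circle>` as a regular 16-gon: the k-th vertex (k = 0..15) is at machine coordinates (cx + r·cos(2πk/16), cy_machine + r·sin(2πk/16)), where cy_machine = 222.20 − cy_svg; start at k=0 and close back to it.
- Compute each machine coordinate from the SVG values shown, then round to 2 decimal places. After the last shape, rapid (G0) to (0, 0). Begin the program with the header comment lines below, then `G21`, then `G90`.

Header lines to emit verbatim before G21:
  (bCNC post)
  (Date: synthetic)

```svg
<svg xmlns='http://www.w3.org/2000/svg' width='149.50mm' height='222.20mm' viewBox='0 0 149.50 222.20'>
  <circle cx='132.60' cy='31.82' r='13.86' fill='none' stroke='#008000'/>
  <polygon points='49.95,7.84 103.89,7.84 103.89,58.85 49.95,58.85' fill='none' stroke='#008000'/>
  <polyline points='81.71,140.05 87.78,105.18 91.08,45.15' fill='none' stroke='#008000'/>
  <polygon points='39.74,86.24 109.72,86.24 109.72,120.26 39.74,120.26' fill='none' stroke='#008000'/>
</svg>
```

viewBox `0 0 149.50 222.20` with mm width/height → 1 unit = 1 mm. Flip: y_m = 222.20 − y_svg.

**Shape 1** — `<circle>` circle, stroke `#008000` → cut (S761, F880). Machine vertices: (146.46,190.38) → (145.40,195.68) → (142.40,200.18) → (137.90,203.18) → (132.60,204.24) → (127.30,203.18) → (122.80,200.18) → (119.80,195.68) → (118.74,190.38) → (119.80,185.08) → (122.80,180.58) → (127.30,177.58) → (132.60,176.52) → (137.90,177.58) → (142.40,180.58) → (145.40,185.08) → (146.46,190.38). Closed: final G1 returns to the first vertex.

**Shape 2** — `<polygon>` rectangle, stroke `#008000` → cut (S761, F880). Machine vertices: (49.95,214.36) → (103.89,214.36) → (103.89,163.35) → (49.95,163.35) → (49.95,214.36). Closed: final G1 returns to the first vertex.

**Shape 3** — `<polyline>` open polyline, stroke `#008000` → cut (S761, F880). Machine vertices: (81.71,82.15) → (87.78,117.02) → (91.08,177.05). Open path.

**Shape 4** — `<polygon>` rectangle, stroke `#008000` → cut (S761, F880). Machine vertices: (39.74,135.96) → (109.72,135.96) → (109.72,101.94) → (39.74,101.94) → (39.74,135.96). Closed: final G1 returns to the first vertex.

(bCNC post)
(Date: synthetic)
G21
G90
G0 X146.46 Y190.38
M3 S761
G1 X145.40 Y195.68 F880
G1 X142.40 Y200.18 F880
G1 X137.90 Y203.18 F880
G1 X132.60 Y204.24 F880
G1 X127.30 Y203.18 F880
G1 X122.80 Y200.18 F880
G1 X119.80 Y195.68 F880
G1 X118.74 Y190.38 F880
G1 X119.80 Y185.08 F880
G1 X122.80 Y180.58 F880
G1 X127.30 Y177.58 F880
G1 X132.60 Y176.52 F880
G1 X137.90 Y177.58 F880
G1 X142.40 Y180.58 F880
G1 X145.40 Y185.08 F880
G1 X146.46 Y190.38 F880
M5
G0 X49.95 Y214.36
M3 S761
G1 X103.89 Y214.36 F880
G1 X103.89 Y163.35 F880
G1 X49.95 Y163.35 F880
G1 X49.95 Y214.36 F880
M5
G0 X81.71 Y82.15
M3 S761
G1 X87.78 Y117.02 F880
G1 X91.08 Y177.05 F880
M5
G0 X39.74 Y135.96
M3 S761
G1 X109.72 Y135.96 F880
G1 X109.72 Y101.94 F880
G1 X39.74 Y101.94 F880
G1 X39.74 Y135.96 F880
M5
G0 X0.00 Y0.00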